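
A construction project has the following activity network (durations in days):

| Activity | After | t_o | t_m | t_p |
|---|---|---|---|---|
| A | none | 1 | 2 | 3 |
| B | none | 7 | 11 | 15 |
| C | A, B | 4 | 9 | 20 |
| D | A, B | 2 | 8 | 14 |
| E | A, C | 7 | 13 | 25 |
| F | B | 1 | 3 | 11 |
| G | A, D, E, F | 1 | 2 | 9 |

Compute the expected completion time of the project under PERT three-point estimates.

38 days

te_A = (1 + 4·2 + 3)/6 = 12/6 = 2
te_B = (7 + 4·11 + 15)/6 = 66/6 = 11
te_C = (4 + 4·9 + 20)/6 = 60/6 = 10
te_D = (2 + 4·8 + 14)/6 = 48/6 = 8
te_E = (7 + 4·13 + 25)/6 = 84/6 = 14
te_F = (1 + 4·3 + 11)/6 = 24/6 = 4
te_G = (1 + 4·2 + 9)/6 = 18/6 = 3

Forward pass:
ES_A = 0; EF_A = 2
ES_B = 0; EF_B = 11
ES_C = max(EF_A=2, EF_B=11) = 11; EF_C = 11+10 = 21
ES_D = max(EF_A=2, EF_B=11) = 11; EF_D = 11+8 = 19
ES_E = max(EF_A=2, EF_C=21) = 21; EF_E = 21+14 = 35
ES_F = 11; EF_F = 11+4 = 15
ES_G = max(EF_A=2, EF_D=19, EF_E=35, EF_F=15) = 35; EF_G = 35+3 = 38
Expected project duration μ = 38 days. Critical path: B → C → E → G.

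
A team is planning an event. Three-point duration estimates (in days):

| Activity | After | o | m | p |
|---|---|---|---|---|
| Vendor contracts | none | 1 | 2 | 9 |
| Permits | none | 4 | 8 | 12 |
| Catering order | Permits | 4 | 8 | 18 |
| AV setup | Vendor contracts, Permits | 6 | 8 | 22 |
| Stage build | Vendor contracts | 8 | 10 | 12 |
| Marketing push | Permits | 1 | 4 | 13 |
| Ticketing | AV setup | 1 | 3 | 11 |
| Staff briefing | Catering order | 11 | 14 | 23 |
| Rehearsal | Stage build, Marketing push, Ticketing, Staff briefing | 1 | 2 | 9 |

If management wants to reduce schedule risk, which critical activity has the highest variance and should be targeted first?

te_Vendor contracts = (1 + 4·2 + 9)/6 = 18/6 = 3; σ²_Vendor contracts = ((9−1)/6)² = 1.778
te_Permits = (4 + 4·8 + 12)/6 = 48/6 = 8; σ²_Permits = ((12−4)/6)² = 1.778
te_Catering order = (4 + 4·8 + 18)/6 = 54/6 = 9; σ²_Catering order = ((18−4)/6)² = 5.444
te_AV setup = (6 + 4·8 + 22)/6 = 60/6 = 10; σ²_AV setup = ((22−6)/6)² = 7.111
te_Stage build = (8 + 4·10 + 12)/6 = 60/6 = 10; σ²_Stage build = ((12−8)/6)² = 0.444
te_Marketing push = (1 + 4·4 + 13)/6 = 30/6 = 5; σ²_Marketing push = ((13−1)/6)² = 4.000
te_Ticketing = (1 + 4·3 + 11)/6 = 24/6 = 4; σ²_Ticketing = ((11−1)/6)² = 2.778
te_Staff briefing = (11 + 4·14 + 23)/6 = 90/6 = 15; σ²_Staff briefing = ((23−11)/6)² = 4.000
te_Rehearsal = (1 + 4·2 + 9)/6 = 18/6 = 3; σ²_Rehearsal = ((9−1)/6)² = 1.778

Forward pass:
ES_Vendor contracts = 0; EF_Vendor contracts = 3
ES_Permits = 0; EF_Permits = 8
ES_Catering order = 8; EF_Catering order = 8+9 = 17
ES_AV setup = max(EF_Vendor contracts=3, EF_Permits=8) = 8; EF_AV setup = 8+10 = 18
ES_Stage build = 3; EF_Stage build = 3+10 = 13
ES_Marketing push = 8; EF_Marketing push = 8+5 = 13
ES_Ticketing = 18; EF_Ticketing = 18+4 = 22
ES_Staff briefing = 17; EF_Staff briefing = 17+15 = 32
ES_Rehearsal = max(EF_Stage build=13, EF_Marketing push=13, EF_Ticketing=22, EF_Staff briefing=32) = 32; EF_Rehearsal = 32+3 = 35
Expected project duration μ = 35 days. Critical path: Permits → Catering order → Staff briefing → Rehearsal.

Variances on critical path: σ²_Permits=1.778, σ²_Catering order=5.444, σ²_Staff briefing=4.000, σ²_Rehearsal=1.778.
Largest is σ²_Catering order = 5.444.

Catering order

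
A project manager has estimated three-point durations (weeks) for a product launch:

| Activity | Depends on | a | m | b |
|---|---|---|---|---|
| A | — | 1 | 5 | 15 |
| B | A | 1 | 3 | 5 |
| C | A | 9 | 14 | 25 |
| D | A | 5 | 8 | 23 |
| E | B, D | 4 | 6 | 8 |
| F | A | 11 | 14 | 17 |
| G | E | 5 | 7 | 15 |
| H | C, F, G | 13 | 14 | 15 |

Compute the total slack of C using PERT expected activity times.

9 weeks

te_A = (1 + 4·5 + 15)/6 = 36/6 = 6
te_B = (1 + 4·3 + 5)/6 = 18/6 = 3
te_C = (9 + 4·14 + 25)/6 = 90/6 = 15
te_D = (5 + 4·8 + 23)/6 = 60/6 = 10
te_E = (4 + 4·6 + 8)/6 = 36/6 = 6
te_F = (11 + 4·14 + 17)/6 = 84/6 = 14
te_G = (5 + 4·7 + 15)/6 = 48/6 = 8
te_H = (13 + 4·14 + 15)/6 = 84/6 = 14

Forward pass:
ES_A = 0; EF_A = 6
ES_B = 6; EF_B = 6+3 = 9
ES_C = 6; EF_C = 6+15 = 21
ES_D = 6; EF_D = 6+10 = 16
ES_E = max(EF_B=9, EF_D=16) = 16; EF_E = 16+6 = 22
ES_F = 6; EF_F = 6+14 = 20
ES_G = 22; EF_G = 22+8 = 30
ES_H = max(EF_C=21, EF_F=20, EF_G=30) = 30; EF_H = 30+14 = 44
Expected project duration μ = 44 weeks. Critical path: A → D → E → G → H.

Backward pass:
LF_H = 44; LS_H = 44−14 = 30
LF_G = LS_H = 30; LS_G = 30−8 = 22
LF_F = LS_H = 30; LS_F = 30−14 = 16
LF_E = LS_G = 22; LS_E = 22−6 = 16
LF_D = LS_E = 16; LS_D = 16−10 = 6
LF_C = LS_H = 30; LS_C = 30−15 = 15
LF_B = LS_E = 16; LS_B = 16−3 = 13
LF_A = min(LS_B=13, LS_C=15, LS_D=6, LS_F=16) = 6; LS_A = 6−6 = 0
Slack_C = LS_C − ES_C = 15 − 6 = 9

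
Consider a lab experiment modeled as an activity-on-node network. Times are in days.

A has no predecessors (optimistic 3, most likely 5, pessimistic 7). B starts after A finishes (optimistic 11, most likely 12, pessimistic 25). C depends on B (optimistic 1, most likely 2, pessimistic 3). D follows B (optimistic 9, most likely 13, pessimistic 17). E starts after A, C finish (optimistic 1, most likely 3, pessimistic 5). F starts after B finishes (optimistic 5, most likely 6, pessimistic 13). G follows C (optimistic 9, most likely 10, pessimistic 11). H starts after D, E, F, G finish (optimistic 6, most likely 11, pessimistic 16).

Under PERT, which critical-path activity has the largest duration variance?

B

te_A = (3 + 4·5 + 7)/6 = 30/6 = 5; σ²_A = ((7−3)/6)² = 0.444
te_B = (11 + 4·12 + 25)/6 = 84/6 = 14; σ²_B = ((25−11)/6)² = 5.444
te_C = (1 + 4·2 + 3)/6 = 12/6 = 2; σ²_C = ((3−1)/6)² = 0.111
te_D = (9 + 4·13 + 17)/6 = 78/6 = 13; σ²_D = ((17−9)/6)² = 1.778
te_E = (1 + 4·3 + 5)/6 = 18/6 = 3; σ²_E = ((5−1)/6)² = 0.444
te_F = (5 + 4·6 + 13)/6 = 42/6 = 7; σ²_F = ((13−5)/6)² = 1.778
te_G = (9 + 4·10 + 11)/6 = 60/6 = 10; σ²_G = ((11−9)/6)² = 0.111
te_H = (6 + 4·11 + 16)/6 = 66/6 = 11; σ²_H = ((16−6)/6)² = 2.778

Forward pass:
ES_A = 0; EF_A = 5
ES_B = 5; EF_B = 5+14 = 19
ES_C = 19; EF_C = 19+2 = 21
ES_D = 19; EF_D = 19+13 = 32
ES_E = max(EF_A=5, EF_C=21) = 21; EF_E = 21+3 = 24
ES_F = 19; EF_F = 19+7 = 26
ES_G = 21; EF_G = 21+10 = 31
ES_H = max(EF_D=32, EF_E=24, EF_F=26, EF_G=31) = 32; EF_H = 32+11 = 43
Expected project duration μ = 43 days. Critical path: A → B → D → H.

Variances on critical path: σ²_A=0.444, σ²_B=5.444, σ²_D=1.778, σ²_H=2.778.
Largest is σ²_B = 5.444.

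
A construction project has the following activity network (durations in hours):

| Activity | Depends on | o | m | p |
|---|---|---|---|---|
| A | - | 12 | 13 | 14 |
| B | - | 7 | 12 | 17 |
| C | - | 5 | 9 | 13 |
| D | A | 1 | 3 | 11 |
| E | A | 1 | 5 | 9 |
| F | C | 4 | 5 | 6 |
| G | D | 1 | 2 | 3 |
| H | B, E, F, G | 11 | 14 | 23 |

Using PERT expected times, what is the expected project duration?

te_A = (12 + 4·13 + 14)/6 = 78/6 = 13
te_B = (7 + 4·12 + 17)/6 = 72/6 = 12
te_C = (5 + 4·9 + 13)/6 = 54/6 = 9
te_D = (1 + 4·3 + 11)/6 = 24/6 = 4
te_E = (1 + 4·5 + 9)/6 = 30/6 = 5
te_F = (4 + 4·5 + 6)/6 = 30/6 = 5
te_G = (1 + 4·2 + 3)/6 = 12/6 = 2
te_H = (11 + 4·14 + 23)/6 = 90/6 = 15

Forward pass:
ES_A = 0; EF_A = 13
ES_B = 0; EF_B = 12
ES_C = 0; EF_C = 9
ES_D = 13; EF_D = 13+4 = 17
ES_E = 13; EF_E = 13+5 = 18
ES_F = 9; EF_F = 9+5 = 14
ES_G = 17; EF_G = 17+2 = 19
ES_H = max(EF_B=12, EF_E=18, EF_F=14, EF_G=19) = 19; EF_H = 19+15 = 34
Expected project duration μ = 34 hours. Critical path: A → D → G → H.

34 hours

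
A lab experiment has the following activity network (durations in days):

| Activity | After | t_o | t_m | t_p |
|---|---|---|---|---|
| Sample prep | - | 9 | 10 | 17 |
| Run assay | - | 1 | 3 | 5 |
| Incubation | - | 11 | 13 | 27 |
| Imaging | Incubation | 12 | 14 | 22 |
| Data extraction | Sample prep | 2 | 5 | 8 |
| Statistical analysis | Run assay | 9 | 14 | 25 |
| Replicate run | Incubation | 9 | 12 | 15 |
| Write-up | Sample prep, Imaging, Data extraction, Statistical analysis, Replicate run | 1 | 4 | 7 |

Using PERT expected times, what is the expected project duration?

te_Sample prep = (9 + 4·10 + 17)/6 = 66/6 = 11
te_Run assay = (1 + 4·3 + 5)/6 = 18/6 = 3
te_Incubation = (11 + 4·13 + 27)/6 = 90/6 = 15
te_Imaging = (12 + 4·14 + 22)/6 = 90/6 = 15
te_Data extraction = (2 + 4·5 + 8)/6 = 30/6 = 5
te_Statistical analysis = (9 + 4·14 + 25)/6 = 90/6 = 15
te_Replicate run = (9 + 4·12 + 15)/6 = 72/6 = 12
te_Write-up = (1 + 4·4 + 7)/6 = 24/6 = 4

Forward pass:
ES_Sample prep = 0; EF_Sample prep = 11
ES_Run assay = 0; EF_Run assay = 3
ES_Incubation = 0; EF_Incubation = 15
ES_Imaging = 15; EF_Imaging = 15+15 = 30
ES_Data extraction = 11; EF_Data extraction = 11+5 = 16
ES_Statistical analysis = 3; EF_Statistical analysis = 3+15 = 18
ES_Replicate run = 15; EF_Replicate run = 15+12 = 27
ES_Write-up = max(EF_Sample prep=11, EF_Imaging=30, EF_Data extraction=16, EF_Statistical analysis=18, EF_Replicate run=27) = 30; EF_Write-up = 30+4 = 34
Expected project duration μ = 34 days. Critical path: Incubation → Imaging → Write-up.

34 days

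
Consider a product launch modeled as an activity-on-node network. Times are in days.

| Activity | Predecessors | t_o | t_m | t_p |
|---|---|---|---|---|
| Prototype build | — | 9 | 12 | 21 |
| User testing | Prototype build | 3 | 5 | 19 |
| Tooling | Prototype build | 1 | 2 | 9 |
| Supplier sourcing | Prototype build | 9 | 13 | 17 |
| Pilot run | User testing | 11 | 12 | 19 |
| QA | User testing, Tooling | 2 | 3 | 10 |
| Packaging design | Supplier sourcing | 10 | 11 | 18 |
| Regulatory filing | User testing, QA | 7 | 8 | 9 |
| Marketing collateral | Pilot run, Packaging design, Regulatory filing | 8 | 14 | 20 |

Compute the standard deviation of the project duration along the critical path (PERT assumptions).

3.40 days

te_Prototype build = (9 + 4·12 + 21)/6 = 78/6 = 13; σ²_Prototype build = ((21−9)/6)² = 4.000
te_User testing = (3 + 4·5 + 19)/6 = 42/6 = 7; σ²_User testing = ((19−3)/6)² = 7.111
te_Tooling = (1 + 4·2 + 9)/6 = 18/6 = 3; σ²_Tooling = ((9−1)/6)² = 1.778
te_Supplier sourcing = (9 + 4·13 + 17)/6 = 78/6 = 13; σ²_Supplier sourcing = ((17−9)/6)² = 1.778
te_Pilot run = (11 + 4·12 + 19)/6 = 78/6 = 13; σ²_Pilot run = ((19−11)/6)² = 1.778
te_QA = (2 + 4·3 + 10)/6 = 24/6 = 4; σ²_QA = ((10−2)/6)² = 1.778
te_Packaging design = (10 + 4·11 + 18)/6 = 72/6 = 12; σ²_Packaging design = ((18−10)/6)² = 1.778
te_Regulatory filing = (7 + 4·8 + 9)/6 = 48/6 = 8; σ²_Regulatory filing = ((9−7)/6)² = 0.111
te_Marketing collateral = (8 + 4·14 + 20)/6 = 84/6 = 14; σ²_Marketing collateral = ((20−8)/6)² = 4.000

Forward pass:
ES_Prototype build = 0; EF_Prototype build = 13
ES_User testing = 13; EF_User testing = 13+7 = 20
ES_Tooling = 13; EF_Tooling = 13+3 = 16
ES_Supplier sourcing = 13; EF_Supplier sourcing = 13+13 = 26
ES_Pilot run = 20; EF_Pilot run = 20+13 = 33
ES_QA = max(EF_User testing=20, EF_Tooling=16) = 20; EF_QA = 20+4 = 24
ES_Packaging design = 26; EF_Packaging design = 26+12 = 38
ES_Regulatory filing = max(EF_User testing=20, EF_QA=24) = 24; EF_Regulatory filing = 24+8 = 32
ES_Marketing collateral = max(EF_Pilot run=33, EF_Packaging design=38, EF_Regulatory filing=32) = 38; EF_Marketing collateral = 38+14 = 52
Expected project duration μ = 52 days. Critical path: Prototype build → Supplier sourcing → Packaging design → Marketing collateral.

Variance along critical path = 4.000 + 1.778 + 1.778 + 4.000 = 11.556
σ = √11.556 = 3.399 days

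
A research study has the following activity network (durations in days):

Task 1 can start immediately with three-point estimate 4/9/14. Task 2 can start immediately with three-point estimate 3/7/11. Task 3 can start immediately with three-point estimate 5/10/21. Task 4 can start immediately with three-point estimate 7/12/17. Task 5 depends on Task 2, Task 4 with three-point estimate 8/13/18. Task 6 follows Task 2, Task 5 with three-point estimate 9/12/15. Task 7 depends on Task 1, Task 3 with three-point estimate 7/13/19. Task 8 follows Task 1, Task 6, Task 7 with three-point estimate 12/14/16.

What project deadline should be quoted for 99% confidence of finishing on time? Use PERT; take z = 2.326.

57.2 days

te_Task 1 = (4 + 4·9 + 14)/6 = 54/6 = 9; σ²_Task 1 = ((14−4)/6)² = 2.778
te_Task 2 = (3 + 4·7 + 11)/6 = 42/6 = 7; σ²_Task 2 = ((11−3)/6)² = 1.778
te_Task 3 = (5 + 4·10 + 21)/6 = 66/6 = 11; σ²_Task 3 = ((21−5)/6)² = 7.111
te_Task 4 = (7 + 4·12 + 17)/6 = 72/6 = 12; σ²_Task 4 = ((17−7)/6)² = 2.778
te_Task 5 = (8 + 4·13 + 18)/6 = 78/6 = 13; σ²_Task 5 = ((18−8)/6)² = 2.778
te_Task 6 = (9 + 4·12 + 15)/6 = 72/6 = 12; σ²_Task 6 = ((15−9)/6)² = 1.000
te_Task 7 = (7 + 4·13 + 19)/6 = 78/6 = 13; σ²_Task 7 = ((19−7)/6)² = 4.000
te_Task 8 = (12 + 4·14 + 16)/6 = 84/6 = 14; σ²_Task 8 = ((16−12)/6)² = 0.444

Forward pass:
ES_Task 1 = 0; EF_Task 1 = 9
ES_Task 2 = 0; EF_Task 2 = 7
ES_Task 3 = 0; EF_Task 3 = 11
ES_Task 4 = 0; EF_Task 4 = 12
ES_Task 5 = max(EF_Task 2=7, EF_Task 4=12) = 12; EF_Task 5 = 12+13 = 25
ES_Task 6 = max(EF_Task 2=7, EF_Task 5=25) = 25; EF_Task 6 = 25+12 = 37
ES_Task 7 = max(EF_Task 1=9, EF_Task 3=11) = 11; EF_Task 7 = 11+13 = 24
ES_Task 8 = max(EF_Task 1=9, EF_Task 6=37, EF_Task 7=24) = 37; EF_Task 8 = 37+14 = 51
Expected project duration μ = 51 days. Critical path: Task 4 → Task 5 → Task 6 → Task 8.

Variance along critical path = 2.778 + 2.778 + 1.000 + 0.444 = 7.000; σ = 2.646 days.
D = μ + z·σ = 51 + 2.326·2.646 = 57.2 days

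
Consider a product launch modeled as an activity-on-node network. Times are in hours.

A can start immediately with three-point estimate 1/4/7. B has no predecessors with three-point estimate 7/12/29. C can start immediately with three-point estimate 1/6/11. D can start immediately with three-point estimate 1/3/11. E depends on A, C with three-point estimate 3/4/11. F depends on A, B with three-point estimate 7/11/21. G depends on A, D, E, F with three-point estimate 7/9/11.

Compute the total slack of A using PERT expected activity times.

10 hours

te_A = (1 + 4·4 + 7)/6 = 24/6 = 4
te_B = (7 + 4·12 + 29)/6 = 84/6 = 14
te_C = (1 + 4·6 + 11)/6 = 36/6 = 6
te_D = (1 + 4·3 + 11)/6 = 24/6 = 4
te_E = (3 + 4·4 + 11)/6 = 30/6 = 5
te_F = (7 + 4·11 + 21)/6 = 72/6 = 12
te_G = (7 + 4·9 + 11)/6 = 54/6 = 9

Forward pass:
ES_A = 0; EF_A = 4
ES_B = 0; EF_B = 14
ES_C = 0; EF_C = 6
ES_D = 0; EF_D = 4
ES_E = max(EF_A=4, EF_C=6) = 6; EF_E = 6+5 = 11
ES_F = max(EF_A=4, EF_B=14) = 14; EF_F = 14+12 = 26
ES_G = max(EF_A=4, EF_D=4, EF_E=11, EF_F=26) = 26; EF_G = 26+9 = 35
Expected project duration μ = 35 hours. Critical path: B → F → G.

Backward pass:
LF_G = 35; LS_G = 35−9 = 26
LF_F = LS_G = 26; LS_F = 26−12 = 14
LF_E = LS_G = 26; LS_E = 26−5 = 21
LF_D = LS_G = 26; LS_D = 26−4 = 22
LF_C = LS_E = 21; LS_C = 21−6 = 15
LF_B = LS_F = 14; LS_B = 14−14 = 0
LF_A = min(LS_E=21, LS_F=14, LS_G=26) = 14; LS_A = 14−4 = 10
Slack_A = LS_A − ES_A = 10 − 0 = 10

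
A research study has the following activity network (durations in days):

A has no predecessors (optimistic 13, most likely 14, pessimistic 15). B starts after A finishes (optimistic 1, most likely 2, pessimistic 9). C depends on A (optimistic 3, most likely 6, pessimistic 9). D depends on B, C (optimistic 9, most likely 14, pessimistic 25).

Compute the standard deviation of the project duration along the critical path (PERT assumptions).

te_A = (13 + 4·14 + 15)/6 = 84/6 = 14; σ²_A = ((15−13)/6)² = 0.111
te_B = (1 + 4·2 + 9)/6 = 18/6 = 3; σ²_B = ((9−1)/6)² = 1.778
te_C = (3 + 4·6 + 9)/6 = 36/6 = 6; σ²_C = ((9−3)/6)² = 1.000
te_D = (9 + 4·14 + 25)/6 = 90/6 = 15; σ²_D = ((25−9)/6)² = 7.111

Forward pass:
ES_A = 0; EF_A = 14
ES_B = 14; EF_B = 14+3 = 17
ES_C = 14; EF_C = 14+6 = 20
ES_D = max(EF_B=17, EF_C=20) = 20; EF_D = 20+15 = 35
Expected project duration μ = 35 days. Critical path: A → C → D.

Variance along critical path = 0.111 + 1.000 + 7.111 = 8.222
σ = √8.222 = 2.867 days

2.87 days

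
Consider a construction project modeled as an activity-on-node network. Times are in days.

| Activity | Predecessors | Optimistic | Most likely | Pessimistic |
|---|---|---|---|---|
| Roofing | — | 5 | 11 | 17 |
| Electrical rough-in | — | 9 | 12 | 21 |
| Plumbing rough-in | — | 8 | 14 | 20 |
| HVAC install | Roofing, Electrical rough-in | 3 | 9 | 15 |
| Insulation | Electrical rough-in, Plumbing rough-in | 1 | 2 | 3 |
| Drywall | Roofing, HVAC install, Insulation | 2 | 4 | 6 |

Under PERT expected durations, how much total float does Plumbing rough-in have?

6 days

te_Roofing = (5 + 4·11 + 17)/6 = 66/6 = 11
te_Electrical rough-in = (9 + 4·12 + 21)/6 = 78/6 = 13
te_Plumbing rough-in = (8 + 4·14 + 20)/6 = 84/6 = 14
te_HVAC install = (3 + 4·9 + 15)/6 = 54/6 = 9
te_Insulation = (1 + 4·2 + 3)/6 = 12/6 = 2
te_Drywall = (2 + 4·4 + 6)/6 = 24/6 = 4

Forward pass:
ES_Roofing = 0; EF_Roofing = 11
ES_Electrical rough-in = 0; EF_Electrical rough-in = 13
ES_Plumbing rough-in = 0; EF_Plumbing rough-in = 14
ES_HVAC install = max(EF_Roofing=11, EF_Electrical rough-in=13) = 13; EF_HVAC install = 13+9 = 22
ES_Insulation = max(EF_Electrical rough-in=13, EF_Plumbing rough-in=14) = 14; EF_Insulation = 14+2 = 16
ES_Drywall = max(EF_Roofing=11, EF_HVAC install=22, EF_Insulation=16) = 22; EF_Drywall = 22+4 = 26
Expected project duration μ = 26 days. Critical path: Electrical rough-in → HVAC install → Drywall.

Backward pass:
LF_Drywall = 26; LS_Drywall = 26−4 = 22
LF_Insulation = LS_Drywall = 22; LS_Insulation = 22−2 = 20
LF_HVAC install = LS_Drywall = 22; LS_HVAC install = 22−9 = 13
LF_Plumbing rough-in = LS_Insulation = 20; LS_Plumbing rough-in = 20−14 = 6
LF_Electrical rough-in = min(LS_HVAC install=13, LS_Insulation=20) = 13; LS_Electrical rough-in = 13−13 = 0
LF_Roofing = min(LS_HVAC install=13, LS_Drywall=22) = 13; LS_Roofing = 13−11 = 2
Slack_Plumbing rough-in = LS_Plumbing rough-in − ES_Plumbing rough-in = 6 − 0 = 6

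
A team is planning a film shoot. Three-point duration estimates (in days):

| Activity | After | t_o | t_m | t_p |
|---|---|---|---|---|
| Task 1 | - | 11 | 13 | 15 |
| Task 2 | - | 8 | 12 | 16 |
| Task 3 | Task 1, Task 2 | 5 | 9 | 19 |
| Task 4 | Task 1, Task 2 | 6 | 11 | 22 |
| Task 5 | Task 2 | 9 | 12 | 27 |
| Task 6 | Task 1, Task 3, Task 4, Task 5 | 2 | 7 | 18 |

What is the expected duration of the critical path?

34 days

te_Task 1 = (11 + 4·13 + 15)/6 = 78/6 = 13
te_Task 2 = (8 + 4·12 + 16)/6 = 72/6 = 12
te_Task 3 = (5 + 4·9 + 19)/6 = 60/6 = 10
te_Task 4 = (6 + 4·11 + 22)/6 = 72/6 = 12
te_Task 5 = (9 + 4·12 + 27)/6 = 84/6 = 14
te_Task 6 = (2 + 4·7 + 18)/6 = 48/6 = 8

Forward pass:
ES_Task 1 = 0; EF_Task 1 = 13
ES_Task 2 = 0; EF_Task 2 = 12
ES_Task 3 = max(EF_Task 1=13, EF_Task 2=12) = 13; EF_Task 3 = 13+10 = 23
ES_Task 4 = max(EF_Task 1=13, EF_Task 2=12) = 13; EF_Task 4 = 13+12 = 25
ES_Task 5 = 12; EF_Task 5 = 12+14 = 26
ES_Task 6 = max(EF_Task 1=13, EF_Task 3=23, EF_Task 4=25, EF_Task 5=26) = 26; EF_Task 6 = 26+8 = 34
Expected project duration μ = 34 days. Critical path: Task 2 → Task 5 → Task 6.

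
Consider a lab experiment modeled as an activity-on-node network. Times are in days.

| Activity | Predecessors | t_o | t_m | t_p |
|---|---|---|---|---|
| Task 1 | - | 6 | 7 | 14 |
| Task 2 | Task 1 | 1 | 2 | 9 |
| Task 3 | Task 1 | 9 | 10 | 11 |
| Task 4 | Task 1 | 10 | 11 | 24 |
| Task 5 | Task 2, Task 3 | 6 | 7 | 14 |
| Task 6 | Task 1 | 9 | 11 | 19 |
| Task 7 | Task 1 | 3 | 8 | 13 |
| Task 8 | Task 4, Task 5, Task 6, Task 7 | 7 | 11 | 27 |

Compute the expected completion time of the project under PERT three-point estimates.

te_Task 1 = (6 + 4·7 + 14)/6 = 48/6 = 8
te_Task 2 = (1 + 4·2 + 9)/6 = 18/6 = 3
te_Task 3 = (9 + 4·10 + 11)/6 = 60/6 = 10
te_Task 4 = (10 + 4·11 + 24)/6 = 78/6 = 13
te_Task 5 = (6 + 4·7 + 14)/6 = 48/6 = 8
te_Task 6 = (9 + 4·11 + 19)/6 = 72/6 = 12
te_Task 7 = (3 + 4·8 + 13)/6 = 48/6 = 8
te_Task 8 = (7 + 4·11 + 27)/6 = 78/6 = 13

Forward pass:
ES_Task 1 = 0; EF_Task 1 = 8
ES_Task 2 = 8; EF_Task 2 = 8+3 = 11
ES_Task 3 = 8; EF_Task 3 = 8+10 = 18
ES_Task 4 = 8; EF_Task 4 = 8+13 = 21
ES_Task 5 = max(EF_Task 2=11, EF_Task 3=18) = 18; EF_Task 5 = 18+8 = 26
ES_Task 6 = 8; EF_Task 6 = 8+12 = 20
ES_Task 7 = 8; EF_Task 7 = 8+8 = 16
ES_Task 8 = max(EF_Task 4=21, EF_Task 5=26, EF_Task 6=20, EF_Task 7=16) = 26; EF_Task 8 = 26+13 = 39
Expected project duration μ = 39 days. Critical path: Task 1 → Task 3 → Task 5 → Task 8.

39 days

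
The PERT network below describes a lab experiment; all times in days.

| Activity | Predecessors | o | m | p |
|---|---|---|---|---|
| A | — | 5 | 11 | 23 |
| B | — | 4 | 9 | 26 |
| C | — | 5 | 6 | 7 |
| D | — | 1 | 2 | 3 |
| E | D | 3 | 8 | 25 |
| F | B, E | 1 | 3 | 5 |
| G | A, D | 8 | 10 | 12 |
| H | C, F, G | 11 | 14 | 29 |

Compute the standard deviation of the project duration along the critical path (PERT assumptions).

te_A = (5 + 4·11 + 23)/6 = 72/6 = 12; σ²_A = ((23−5)/6)² = 9.000
te_B = (4 + 4·9 + 26)/6 = 66/6 = 11; σ²_B = ((26−4)/6)² = 13.444
te_C = (5 + 4·6 + 7)/6 = 36/6 = 6; σ²_C = ((7−5)/6)² = 0.111
te_D = (1 + 4·2 + 3)/6 = 12/6 = 2; σ²_D = ((3−1)/6)² = 0.111
te_E = (3 + 4·8 + 25)/6 = 60/6 = 10; σ²_E = ((25−3)/6)² = 13.444
te_F = (1 + 4·3 + 5)/6 = 18/6 = 3; σ²_F = ((5−1)/6)² = 0.444
te_G = (8 + 4·10 + 12)/6 = 60/6 = 10; σ²_G = ((12−8)/6)² = 0.444
te_H = (11 + 4·14 + 29)/6 = 96/6 = 16; σ²_H = ((29−11)/6)² = 9.000

Forward pass:
ES_A = 0; EF_A = 12
ES_B = 0; EF_B = 11
ES_C = 0; EF_C = 6
ES_D = 0; EF_D = 2
ES_E = 2; EF_E = 2+10 = 12
ES_F = max(EF_B=11, EF_E=12) = 12; EF_F = 12+3 = 15
ES_G = max(EF_A=12, EF_D=2) = 12; EF_G = 12+10 = 22
ES_H = max(EF_C=6, EF_F=15, EF_G=22) = 22; EF_H = 22+16 = 38
Expected project duration μ = 38 days. Critical path: A → G → H.

Variance along critical path = 9.000 + 0.444 + 9.000 = 18.444
σ = √18.444 = 4.295 days

4.29 days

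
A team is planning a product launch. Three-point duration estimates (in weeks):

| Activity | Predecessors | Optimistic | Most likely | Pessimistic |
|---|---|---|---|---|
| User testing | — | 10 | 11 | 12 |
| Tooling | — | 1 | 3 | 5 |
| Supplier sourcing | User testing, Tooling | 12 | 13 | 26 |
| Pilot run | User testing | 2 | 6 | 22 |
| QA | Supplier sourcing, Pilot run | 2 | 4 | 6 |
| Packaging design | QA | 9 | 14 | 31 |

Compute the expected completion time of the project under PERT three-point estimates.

te_User testing = (10 + 4·11 + 12)/6 = 66/6 = 11
te_Tooling = (1 + 4·3 + 5)/6 = 18/6 = 3
te_Supplier sourcing = (12 + 4·13 + 26)/6 = 90/6 = 15
te_Pilot run = (2 + 4·6 + 22)/6 = 48/6 = 8
te_QA = (2 + 4·4 + 6)/6 = 24/6 = 4
te_Packaging design = (9 + 4·14 + 31)/6 = 96/6 = 16

Forward pass:
ES_User testing = 0; EF_User testing = 11
ES_Tooling = 0; EF_Tooling = 3
ES_Supplier sourcing = max(EF_User testing=11, EF_Tooling=3) = 11; EF_Supplier sourcing = 11+15 = 26
ES_Pilot run = 11; EF_Pilot run = 11+8 = 19
ES_QA = max(EF_Supplier sourcing=26, EF_Pilot run=19) = 26; EF_QA = 26+4 = 30
ES_Packaging design = 30; EF_Packaging design = 30+16 = 46
Expected project duration μ = 46 weeks. Critical path: User testing → Supplier sourcing → QA → Packaging design.

46 weeks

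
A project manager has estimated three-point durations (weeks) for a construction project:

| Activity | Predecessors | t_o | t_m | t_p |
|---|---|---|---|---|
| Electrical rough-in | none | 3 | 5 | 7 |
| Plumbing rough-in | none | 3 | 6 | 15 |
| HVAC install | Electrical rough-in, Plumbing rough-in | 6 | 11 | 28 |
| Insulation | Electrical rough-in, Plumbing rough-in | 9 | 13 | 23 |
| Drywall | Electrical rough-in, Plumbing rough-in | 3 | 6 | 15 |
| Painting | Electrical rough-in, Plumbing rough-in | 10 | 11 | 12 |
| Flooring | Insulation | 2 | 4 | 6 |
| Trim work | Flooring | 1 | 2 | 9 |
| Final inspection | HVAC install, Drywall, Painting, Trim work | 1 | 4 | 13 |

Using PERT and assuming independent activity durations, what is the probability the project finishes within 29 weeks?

0.156

te_Electrical rough-in = (3 + 4·5 + 7)/6 = 30/6 = 5; σ²_Electrical rough-in = ((7−3)/6)² = 0.444
te_Plumbing rough-in = (3 + 4·6 + 15)/6 = 42/6 = 7; σ²_Plumbing rough-in = ((15−3)/6)² = 4.000
te_HVAC install = (6 + 4·11 + 28)/6 = 78/6 = 13; σ²_HVAC install = ((28−6)/6)² = 13.444
te_Insulation = (9 + 4·13 + 23)/6 = 84/6 = 14; σ²_Insulation = ((23−9)/6)² = 5.444
te_Drywall = (3 + 4·6 + 15)/6 = 42/6 = 7; σ²_Drywall = ((15−3)/6)² = 4.000
te_Painting = (10 + 4·11 + 12)/6 = 66/6 = 11; σ²_Painting = ((12−10)/6)² = 0.111
te_Flooring = (2 + 4·4 + 6)/6 = 24/6 = 4; σ²_Flooring = ((6−2)/6)² = 0.444
te_Trim work = (1 + 4·2 + 9)/6 = 18/6 = 3; σ²_Trim work = ((9−1)/6)² = 1.778
te_Final inspection = (1 + 4·4 + 13)/6 = 30/6 = 5; σ²_Final inspection = ((13−1)/6)² = 4.000

Forward pass:
ES_Electrical rough-in = 0; EF_Electrical rough-in = 5
ES_Plumbing rough-in = 0; EF_Plumbing rough-in = 7
ES_HVAC install = max(EF_Electrical rough-in=5, EF_Plumbing rough-in=7) = 7; EF_HVAC install = 7+13 = 20
ES_Insulation = max(EF_Electrical rough-in=5, EF_Plumbing rough-in=7) = 7; EF_Insulation = 7+14 = 21
ES_Drywall = max(EF_Electrical rough-in=5, EF_Plumbing rough-in=7) = 7; EF_Drywall = 7+7 = 14
ES_Painting = max(EF_Electrical rough-in=5, EF_Plumbing rough-in=7) = 7; EF_Painting = 7+11 = 18
ES_Flooring = 21; EF_Flooring = 21+4 = 25
ES_Trim work = 25; EF_Trim work = 25+3 = 28
ES_Final inspection = max(EF_HVAC install=20, EF_Drywall=14, EF_Painting=18, EF_Trim work=28) = 28; EF_Final inspection = 28+5 = 33
Expected project duration μ = 33 weeks. Critical path: Plumbing rough-in → Insulation → Flooring → Trim work → Final inspection.

Variance along critical path = 4.000 + 5.444 + 0.444 + 1.778 + 4.000 = 15.667; σ = √15.667 = 3.958 weeks.
Z = (29 − 33) / 3.958 = -1.011
P(T ≤ 29) = Φ(-1.011) ≈ 0.156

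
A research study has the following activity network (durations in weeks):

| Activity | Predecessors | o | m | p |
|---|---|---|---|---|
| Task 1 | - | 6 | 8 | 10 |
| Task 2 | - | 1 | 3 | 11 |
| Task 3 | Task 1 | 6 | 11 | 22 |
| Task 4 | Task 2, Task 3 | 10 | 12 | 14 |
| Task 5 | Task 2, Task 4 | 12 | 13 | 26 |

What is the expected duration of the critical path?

te_Task 1 = (6 + 4·8 + 10)/6 = 48/6 = 8
te_Task 2 = (1 + 4·3 + 11)/6 = 24/6 = 4
te_Task 3 = (6 + 4·11 + 22)/6 = 72/6 = 12
te_Task 4 = (10 + 4·12 + 14)/6 = 72/6 = 12
te_Task 5 = (12 + 4·13 + 26)/6 = 90/6 = 15

Forward pass:
ES_Task 1 = 0; EF_Task 1 = 8
ES_Task 2 = 0; EF_Task 2 = 4
ES_Task 3 = 8; EF_Task 3 = 8+12 = 20
ES_Task 4 = max(EF_Task 2=4, EF_Task 3=20) = 20; EF_Task 4 = 20+12 = 32
ES_Task 5 = max(EF_Task 2=4, EF_Task 4=32) = 32; EF_Task 5 = 32+15 = 47
Expected project duration μ = 47 weeks. Critical path: Task 1 → Task 3 → Task 4 → Task 5.

47 weeks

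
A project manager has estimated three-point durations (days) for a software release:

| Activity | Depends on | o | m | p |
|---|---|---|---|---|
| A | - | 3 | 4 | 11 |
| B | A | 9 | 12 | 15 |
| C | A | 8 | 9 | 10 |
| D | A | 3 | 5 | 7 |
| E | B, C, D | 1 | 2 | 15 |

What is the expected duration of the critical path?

21 days

te_A = (3 + 4·4 + 11)/6 = 30/6 = 5
te_B = (9 + 4·12 + 15)/6 = 72/6 = 12
te_C = (8 + 4·9 + 10)/6 = 54/6 = 9
te_D = (3 + 4·5 + 7)/6 = 30/6 = 5
te_E = (1 + 4·2 + 15)/6 = 24/6 = 4

Forward pass:
ES_A = 0; EF_A = 5
ES_B = 5; EF_B = 5+12 = 17
ES_C = 5; EF_C = 5+9 = 14
ES_D = 5; EF_D = 5+5 = 10
ES_E = max(EF_B=17, EF_C=14, EF_D=10) = 17; EF_E = 17+4 = 21
Expected project duration μ = 21 days. Critical path: A → B → E.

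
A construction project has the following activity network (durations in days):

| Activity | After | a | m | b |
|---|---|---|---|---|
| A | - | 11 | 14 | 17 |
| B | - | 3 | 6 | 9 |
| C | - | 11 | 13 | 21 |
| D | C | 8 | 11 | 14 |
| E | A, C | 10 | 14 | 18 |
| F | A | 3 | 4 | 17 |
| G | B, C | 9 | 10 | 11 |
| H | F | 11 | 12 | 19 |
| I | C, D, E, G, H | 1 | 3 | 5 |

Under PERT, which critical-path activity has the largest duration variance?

te_A = (11 + 4·14 + 17)/6 = 84/6 = 14; σ²_A = ((17−11)/6)² = 1.000
te_B = (3 + 4·6 + 9)/6 = 36/6 = 6; σ²_B = ((9−3)/6)² = 1.000
te_C = (11 + 4·13 + 21)/6 = 84/6 = 14; σ²_C = ((21−11)/6)² = 2.778
te_D = (8 + 4·11 + 14)/6 = 66/6 = 11; σ²_D = ((14−8)/6)² = 1.000
te_E = (10 + 4·14 + 18)/6 = 84/6 = 14; σ²_E = ((18−10)/6)² = 1.778
te_F = (3 + 4·4 + 17)/6 = 36/6 = 6; σ²_F = ((17−3)/6)² = 5.444
te_G = (9 + 4·10 + 11)/6 = 60/6 = 10; σ²_G = ((11−9)/6)² = 0.111
te_H = (11 + 4·12 + 19)/6 = 78/6 = 13; σ²_H = ((19−11)/6)² = 1.778
te_I = (1 + 4·3 + 5)/6 = 18/6 = 3; σ²_I = ((5−1)/6)² = 0.444

Forward pass:
ES_A = 0; EF_A = 14
ES_B = 0; EF_B = 6
ES_C = 0; EF_C = 14
ES_D = 14; EF_D = 14+11 = 25
ES_E = max(EF_A=14, EF_C=14) = 14; EF_E = 14+14 = 28
ES_F = 14; EF_F = 14+6 = 20
ES_G = max(EF_B=6, EF_C=14) = 14; EF_G = 14+10 = 24
ES_H = 20; EF_H = 20+13 = 33
ES_I = max(EF_C=14, EF_D=25, EF_E=28, EF_G=24, EF_H=33) = 33; EF_I = 33+3 = 36
Expected project duration μ = 36 days. Critical path: A → F → H → I.

Variances on critical path: σ²_A=1.000, σ²_F=5.444, σ²_H=1.778, σ²_I=0.444.
Largest is σ²_F = 5.444.

F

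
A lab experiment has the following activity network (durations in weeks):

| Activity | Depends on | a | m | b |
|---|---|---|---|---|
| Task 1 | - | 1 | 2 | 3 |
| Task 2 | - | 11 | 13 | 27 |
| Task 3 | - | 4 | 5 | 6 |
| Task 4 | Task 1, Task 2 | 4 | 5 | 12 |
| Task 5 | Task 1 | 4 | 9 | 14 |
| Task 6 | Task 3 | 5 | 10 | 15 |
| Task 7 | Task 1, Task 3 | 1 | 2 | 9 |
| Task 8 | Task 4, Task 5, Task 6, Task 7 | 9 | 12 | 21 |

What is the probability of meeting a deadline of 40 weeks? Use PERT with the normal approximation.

0.953

te_Task 1 = (1 + 4·2 + 3)/6 = 12/6 = 2; σ²_Task 1 = ((3−1)/6)² = 0.111
te_Task 2 = (11 + 4·13 + 27)/6 = 90/6 = 15; σ²_Task 2 = ((27−11)/6)² = 7.111
te_Task 3 = (4 + 4·5 + 6)/6 = 30/6 = 5; σ²_Task 3 = ((6−4)/6)² = 0.111
te_Task 4 = (4 + 4·5 + 12)/6 = 36/6 = 6; σ²_Task 4 = ((12−4)/6)² = 1.778
te_Task 5 = (4 + 4·9 + 14)/6 = 54/6 = 9; σ²_Task 5 = ((14−4)/6)² = 2.778
te_Task 6 = (5 + 4·10 + 15)/6 = 60/6 = 10; σ²_Task 6 = ((15−5)/6)² = 2.778
te_Task 7 = (1 + 4·2 + 9)/6 = 18/6 = 3; σ²_Task 7 = ((9−1)/6)² = 1.778
te_Task 8 = (9 + 4·12 + 21)/6 = 78/6 = 13; σ²_Task 8 = ((21−9)/6)² = 4.000

Forward pass:
ES_Task 1 = 0; EF_Task 1 = 2
ES_Task 2 = 0; EF_Task 2 = 15
ES_Task 3 = 0; EF_Task 3 = 5
ES_Task 4 = max(EF_Task 1=2, EF_Task 2=15) = 15; EF_Task 4 = 15+6 = 21
ES_Task 5 = 2; EF_Task 5 = 2+9 = 11
ES_Task 6 = 5; EF_Task 6 = 5+10 = 15
ES_Task 7 = max(EF_Task 1=2, EF_Task 3=5) = 5; EF_Task 7 = 5+3 = 8
ES_Task 8 = max(EF_Task 4=21, EF_Task 5=11, EF_Task 6=15, EF_Task 7=8) = 21; EF_Task 8 = 21+13 = 34
Expected project duration μ = 34 weeks. Critical path: Task 2 → Task 4 → Task 8.

Variance along critical path = 7.111 + 1.778 + 4.000 = 12.889; σ = √12.889 = 3.590 weeks.
Z = (40 − 34) / 3.590 = 1.671
P(T ≤ 40) = Φ(1.671) ≈ 0.953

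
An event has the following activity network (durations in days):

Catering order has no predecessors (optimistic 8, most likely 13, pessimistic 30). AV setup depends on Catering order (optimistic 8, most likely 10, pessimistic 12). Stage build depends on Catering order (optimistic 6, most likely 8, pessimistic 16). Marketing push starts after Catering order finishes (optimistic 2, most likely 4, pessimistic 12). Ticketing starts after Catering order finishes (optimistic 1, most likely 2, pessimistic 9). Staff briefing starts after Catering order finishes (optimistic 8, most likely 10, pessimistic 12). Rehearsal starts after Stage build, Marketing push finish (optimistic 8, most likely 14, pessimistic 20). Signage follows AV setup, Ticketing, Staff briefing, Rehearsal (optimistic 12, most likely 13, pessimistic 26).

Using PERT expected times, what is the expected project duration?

53 days

te_Catering order = (8 + 4·13 + 30)/6 = 90/6 = 15
te_AV setup = (8 + 4·10 + 12)/6 = 60/6 = 10
te_Stage build = (6 + 4·8 + 16)/6 = 54/6 = 9
te_Marketing push = (2 + 4·4 + 12)/6 = 30/6 = 5
te_Ticketing = (1 + 4·2 + 9)/6 = 18/6 = 3
te_Staff briefing = (8 + 4·10 + 12)/6 = 60/6 = 10
te_Rehearsal = (8 + 4·14 + 20)/6 = 84/6 = 14
te_Signage = (12 + 4·13 + 26)/6 = 90/6 = 15

Forward pass:
ES_Catering order = 0; EF_Catering order = 15
ES_AV setup = 15; EF_AV setup = 15+10 = 25
ES_Stage build = 15; EF_Stage build = 15+9 = 24
ES_Marketing push = 15; EF_Marketing push = 15+5 = 20
ES_Ticketing = 15; EF_Ticketing = 15+3 = 18
ES_Staff briefing = 15; EF_Staff briefing = 15+10 = 25
ES_Rehearsal = max(EF_Stage build=24, EF_Marketing push=20) = 24; EF_Rehearsal = 24+14 = 38
ES_Signage = max(EF_AV setup=25, EF_Ticketing=18, EF_Staff briefing=25, EF_Rehearsal=38) = 38; EF_Signage = 38+15 = 53
Expected project duration μ = 53 days. Critical path: Catering order → Stage build → Rehearsal → Signage.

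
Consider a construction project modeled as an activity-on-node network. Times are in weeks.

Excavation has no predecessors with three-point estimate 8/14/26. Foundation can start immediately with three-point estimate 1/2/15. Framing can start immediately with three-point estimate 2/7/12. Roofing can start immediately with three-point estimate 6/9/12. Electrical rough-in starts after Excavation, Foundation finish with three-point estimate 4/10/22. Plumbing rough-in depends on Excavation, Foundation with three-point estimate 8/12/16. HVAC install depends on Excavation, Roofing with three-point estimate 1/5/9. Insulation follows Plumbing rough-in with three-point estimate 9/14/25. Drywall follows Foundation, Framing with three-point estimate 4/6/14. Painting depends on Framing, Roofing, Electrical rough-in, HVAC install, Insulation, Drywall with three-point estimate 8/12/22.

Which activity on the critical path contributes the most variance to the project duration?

te_Excavation = (8 + 4·14 + 26)/6 = 90/6 = 15; σ²_Excavation = ((26−8)/6)² = 9.000
te_Foundation = (1 + 4·2 + 15)/6 = 24/6 = 4; σ²_Foundation = ((15−1)/6)² = 5.444
te_Framing = (2 + 4·7 + 12)/6 = 42/6 = 7; σ²_Framing = ((12−2)/6)² = 2.778
te_Roofing = (6 + 4·9 + 12)/6 = 54/6 = 9; σ²_Roofing = ((12−6)/6)² = 1.000
te_Electrical rough-in = (4 + 4·10 + 22)/6 = 66/6 = 11; σ²_Electrical rough-in = ((22−4)/6)² = 9.000
te_Plumbing rough-in = (8 + 4·12 + 16)/6 = 72/6 = 12; σ²_Plumbing rough-in = ((16−8)/6)² = 1.778
te_HVAC install = (1 + 4·5 + 9)/6 = 30/6 = 5; σ²_HVAC install = ((9−1)/6)² = 1.778
te_Insulation = (9 + 4·14 + 25)/6 = 90/6 = 15; σ²_Insulation = ((25−9)/6)² = 7.111
te_Drywall = (4 + 4·6 + 14)/6 = 42/6 = 7; σ²_Drywall = ((14−4)/6)² = 2.778
te_Painting = (8 + 4·12 + 22)/6 = 78/6 = 13; σ²_Painting = ((22−8)/6)² = 5.444

Forward pass:
ES_Excavation = 0; EF_Excavation = 15
ES_Foundation = 0; EF_Foundation = 4
ES_Framing = 0; EF_Framing = 7
ES_Roofing = 0; EF_Roofing = 9
ES_Electrical rough-in = max(EF_Excavation=15, EF_Foundation=4) = 15; EF_Electrical rough-in = 15+11 = 26
ES_Plumbing rough-in = max(EF_Excavation=15, EF_Foundation=4) = 15; EF_Plumbing rough-in = 15+12 = 27
ES_HVAC install = max(EF_Excavation=15, EF_Roofing=9) = 15; EF_HVAC install = 15+5 = 20
ES_Insulation = 27; EF_Insulation = 27+15 = 42
ES_Drywall = max(EF_Foundation=4, EF_Framing=7) = 7; EF_Drywall = 7+7 = 14
ES_Painting = max(EF_Framing=7, EF_Roofing=9, EF_Electrical rough-in=26, EF_HVAC install=20, EF_Insulation=42, EF_Drywall=14) = 42; EF_Painting = 42+13 = 55
Expected project duration μ = 55 weeks. Critical path: Excavation → Plumbing rough-in → Insulation → Painting.

Variances on critical path: σ²_Excavation=9.000, σ²_Plumbing rough-in=1.778, σ²_Insulation=7.111, σ²_Painting=5.444.
Largest is σ²_Excavation = 9.000.

Excavation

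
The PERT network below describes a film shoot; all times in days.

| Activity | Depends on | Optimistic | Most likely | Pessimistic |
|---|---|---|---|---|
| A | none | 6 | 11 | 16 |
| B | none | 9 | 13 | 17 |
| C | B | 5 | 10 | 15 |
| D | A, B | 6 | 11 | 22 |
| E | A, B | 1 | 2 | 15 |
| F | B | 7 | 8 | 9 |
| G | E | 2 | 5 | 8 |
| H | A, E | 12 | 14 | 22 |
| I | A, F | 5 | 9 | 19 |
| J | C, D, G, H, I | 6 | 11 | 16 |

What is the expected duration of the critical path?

43 days

te_A = (6 + 4·11 + 16)/6 = 66/6 = 11
te_B = (9 + 4·13 + 17)/6 = 78/6 = 13
te_C = (5 + 4·10 + 15)/6 = 60/6 = 10
te_D = (6 + 4·11 + 22)/6 = 72/6 = 12
te_E = (1 + 4·2 + 15)/6 = 24/6 = 4
te_F = (7 + 4·8 + 9)/6 = 48/6 = 8
te_G = (2 + 4·5 + 8)/6 = 30/6 = 5
te_H = (12 + 4·14 + 22)/6 = 90/6 = 15
te_I = (5 + 4·9 + 19)/6 = 60/6 = 10
te_J = (6 + 4·11 + 16)/6 = 66/6 = 11

Forward pass:
ES_A = 0; EF_A = 11
ES_B = 0; EF_B = 13
ES_C = 13; EF_C = 13+10 = 23
ES_D = max(EF_A=11, EF_B=13) = 13; EF_D = 13+12 = 25
ES_E = max(EF_A=11, EF_B=13) = 13; EF_E = 13+4 = 17
ES_F = 13; EF_F = 13+8 = 21
ES_G = 17; EF_G = 17+5 = 22
ES_H = max(EF_A=11, EF_E=17) = 17; EF_H = 17+15 = 32
ES_I = max(EF_A=11, EF_F=21) = 21; EF_I = 21+10 = 31
ES_J = max(EF_C=23, EF_D=25, EF_G=22, EF_H=32, EF_I=31) = 32; EF_J = 32+11 = 43
Expected project duration μ = 43 days. Critical path: B → E → H → J.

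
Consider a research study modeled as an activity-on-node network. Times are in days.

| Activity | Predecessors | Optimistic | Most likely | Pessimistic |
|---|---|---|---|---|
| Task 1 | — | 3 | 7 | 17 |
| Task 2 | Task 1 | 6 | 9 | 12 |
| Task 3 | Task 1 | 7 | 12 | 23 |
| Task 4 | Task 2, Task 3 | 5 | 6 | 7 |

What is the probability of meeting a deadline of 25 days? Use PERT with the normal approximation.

0.287

te_Task 1 = (3 + 4·7 + 17)/6 = 48/6 = 8; σ²_Task 1 = ((17−3)/6)² = 5.444
te_Task 2 = (6 + 4·9 + 12)/6 = 54/6 = 9; σ²_Task 2 = ((12−6)/6)² = 1.000
te_Task 3 = (7 + 4·12 + 23)/6 = 78/6 = 13; σ²_Task 3 = ((23−7)/6)² = 7.111
te_Task 4 = (5 + 4·6 + 7)/6 = 36/6 = 6; σ²_Task 4 = ((7−5)/6)² = 0.111

Forward pass:
ES_Task 1 = 0; EF_Task 1 = 8
ES_Task 2 = 8; EF_Task 2 = 8+9 = 17
ES_Task 3 = 8; EF_Task 3 = 8+13 = 21
ES_Task 4 = max(EF_Task 2=17, EF_Task 3=21) = 21; EF_Task 4 = 21+6 = 27
Expected project duration μ = 27 days. Critical path: Task 1 → Task 3 → Task 4.

Variance along critical path = 5.444 + 7.111 + 0.111 = 12.667; σ = √12.667 = 3.559 days.
Z = (25 − 27) / 3.559 = -0.562
P(T ≤ 25) = Φ(-0.562) ≈ 0.287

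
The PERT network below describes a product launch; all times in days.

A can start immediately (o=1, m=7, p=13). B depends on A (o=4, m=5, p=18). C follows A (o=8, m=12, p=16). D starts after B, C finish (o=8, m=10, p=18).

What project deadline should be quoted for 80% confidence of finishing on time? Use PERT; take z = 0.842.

te_A = (1 + 4·7 + 13)/6 = 42/6 = 7; σ²_A = ((13−1)/6)² = 4.000
te_B = (4 + 4·5 + 18)/6 = 42/6 = 7; σ²_B = ((18−4)/6)² = 5.444
te_C = (8 + 4·12 + 16)/6 = 72/6 = 12; σ²_C = ((16−8)/6)² = 1.778
te_D = (8 + 4·10 + 18)/6 = 66/6 = 11; σ²_D = ((18−8)/6)² = 2.778

Forward pass:
ES_A = 0; EF_A = 7
ES_B = 7; EF_B = 7+7 = 14
ES_C = 7; EF_C = 7+12 = 19
ES_D = max(EF_B=14, EF_C=19) = 19; EF_D = 19+11 = 30
Expected project duration μ = 30 days. Critical path: A → C → D.

Variance along critical path = 4.000 + 1.778 + 2.778 = 8.556; σ = 2.925 days.
D = μ + z·σ = 30 + 0.842·2.925 = 32.5 days

32.5 days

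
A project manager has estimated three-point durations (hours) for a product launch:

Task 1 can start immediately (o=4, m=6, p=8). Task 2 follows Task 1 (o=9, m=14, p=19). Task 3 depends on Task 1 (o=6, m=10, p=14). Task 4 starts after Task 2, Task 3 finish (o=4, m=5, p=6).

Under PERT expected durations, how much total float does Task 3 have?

te_Task 1 = (4 + 4·6 + 8)/6 = 36/6 = 6
te_Task 2 = (9 + 4·14 + 19)/6 = 84/6 = 14
te_Task 3 = (6 + 4·10 + 14)/6 = 60/6 = 10
te_Task 4 = (4 + 4·5 + 6)/6 = 30/6 = 5

Forward pass:
ES_Task 1 = 0; EF_Task 1 = 6
ES_Task 2 = 6; EF_Task 2 = 6+14 = 20
ES_Task 3 = 6; EF_Task 3 = 6+10 = 16
ES_Task 4 = max(EF_Task 2=20, EF_Task 3=16) = 20; EF_Task 4 = 20+5 = 25
Expected project duration μ = 25 hours. Critical path: Task 1 → Task 2 → Task 4.

Backward pass:
LF_Task 4 = 25; LS_Task 4 = 25−5 = 20
LF_Task 3 = LS_Task 4 = 20; LS_Task 3 = 20−10 = 10
LF_Task 2 = LS_Task 4 = 20; LS_Task 2 = 20−14 = 6
LF_Task 1 = min(LS_Task 2=6, LS_Task 3=10) = 6; LS_Task 1 = 6−6 = 0
Slack_Task 3 = LS_Task 3 − ES_Task 3 = 10 − 6 = 4

4 hours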